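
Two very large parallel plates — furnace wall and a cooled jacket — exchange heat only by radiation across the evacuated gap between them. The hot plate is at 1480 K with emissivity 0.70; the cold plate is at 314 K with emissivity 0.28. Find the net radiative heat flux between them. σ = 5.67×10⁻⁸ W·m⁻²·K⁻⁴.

For two infinite grey parallel plates, q = σ(T₁⁴ − T₂⁴)/(1/ε₁ + 1/ε₂ − 1).
T₁⁴ − T₂⁴ = 4.798×10¹² − 9.721×10⁹ = 4.788×10¹² K⁴.
1/ε₁ + 1/ε₂ − 1 = 1.429 + 3.571 − 1 = 4.000.
q = 5.67×10⁻⁸ × 4.788×10¹² / 4.000.

q ≈ 67900 W/m²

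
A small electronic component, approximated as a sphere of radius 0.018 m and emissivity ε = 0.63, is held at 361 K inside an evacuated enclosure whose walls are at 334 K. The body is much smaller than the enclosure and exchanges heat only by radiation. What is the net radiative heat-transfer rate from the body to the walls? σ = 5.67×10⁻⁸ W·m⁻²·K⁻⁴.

P_net ≈ 0.660 W

For a small grey body in a large enclosure: P_net = εσA(T_body⁴ − T_wall⁴).
A = 4πr² = 0.004072 m²; T_body⁴ − T_wall⁴ = 1.698×10¹⁰ − 1.244×10¹⁰ = 4.539×10⁹ K⁴.
|P_net| = 0.63·5.67×10⁻⁸·0.004072·4.539×10⁹.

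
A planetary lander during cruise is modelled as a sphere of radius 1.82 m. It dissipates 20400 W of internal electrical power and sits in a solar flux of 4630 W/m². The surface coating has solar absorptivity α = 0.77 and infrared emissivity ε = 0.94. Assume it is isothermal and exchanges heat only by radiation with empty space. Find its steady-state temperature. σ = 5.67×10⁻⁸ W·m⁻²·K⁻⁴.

At steady state, absorbed solar power + internal power = radiated power.
Absorbed: α·S·A_cross = 0.77·4630·10.41 = 37100 W (cross-section πr²).
Total input = 37100 + 20400 = 57500 W.
Radiated: εσ·A_surf·T⁴ with A_surf = 4πr² = 41.62 m².
T⁴ = 57500/(0.94·5.67×10⁻⁸·41.62) = 2.592×10¹⁰ K⁴.

T ≈ 401 K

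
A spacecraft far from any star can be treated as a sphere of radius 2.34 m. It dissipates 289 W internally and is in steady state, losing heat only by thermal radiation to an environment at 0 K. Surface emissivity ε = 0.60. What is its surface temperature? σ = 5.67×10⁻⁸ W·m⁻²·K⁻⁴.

Steady state: internal power = radiated power, P = εσA T⁴.
Radiating area A = 4πr² = 68.81 m².
T⁴ = P/(εσA) = 289/(0.60·5.67×10⁻⁸·68.81) = 1.235×10⁸ K⁴.
T = (1.235×10⁸)^(1/4).

T ≈ 105 K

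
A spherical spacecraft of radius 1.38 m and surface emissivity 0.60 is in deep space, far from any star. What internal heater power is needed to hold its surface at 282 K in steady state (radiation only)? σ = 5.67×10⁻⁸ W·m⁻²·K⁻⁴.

P ≈ 5150 W

P = εσ·4πr²·T⁴.
4πr² = 23.93 m²; T⁴ = 6.324×10⁹ K⁴.
P = 0.60·5.67×10⁻⁸·23.93·6.324×10⁹.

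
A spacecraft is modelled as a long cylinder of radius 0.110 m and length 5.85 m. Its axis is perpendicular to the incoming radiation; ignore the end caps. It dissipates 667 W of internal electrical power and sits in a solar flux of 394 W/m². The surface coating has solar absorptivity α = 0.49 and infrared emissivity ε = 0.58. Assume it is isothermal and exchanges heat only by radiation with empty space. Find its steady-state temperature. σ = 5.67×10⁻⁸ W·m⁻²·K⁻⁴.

At steady state, absorbed solar power + internal power = radiated power.
Absorbed: α·S·A_cross = 0.49·394·1.287 = 248.5 W (cross-section 2rL).
Total input = 248.5 + 667 = 915.5 W.
Radiated: εσ·A_surf·T⁴ with A_surf = 2πrL = 4.043 m².
T⁴ = 915.5/(0.58·5.67×10⁻⁸·4.043) = 6.885×10⁹ K⁴.

T ≈ 288 K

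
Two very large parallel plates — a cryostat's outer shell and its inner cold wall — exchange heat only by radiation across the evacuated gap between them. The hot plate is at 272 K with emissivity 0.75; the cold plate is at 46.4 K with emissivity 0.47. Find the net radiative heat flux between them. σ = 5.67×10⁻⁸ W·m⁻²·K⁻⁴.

q ≈ 126 W/m²

For two infinite grey parallel plates, q = σ(T₁⁴ − T₂⁴)/(1/ε₁ + 1/ε₂ − 1).
T₁⁴ − T₂⁴ = 5.474×10⁹ − 4.635×10⁶ = 5.469×10⁹ K⁴.
1/ε₁ + 1/ε₂ − 1 = 1.333 + 2.128 − 1 = 2.461.
q = 5.67×10⁻⁸ × 5.469×10⁹ / 2.461.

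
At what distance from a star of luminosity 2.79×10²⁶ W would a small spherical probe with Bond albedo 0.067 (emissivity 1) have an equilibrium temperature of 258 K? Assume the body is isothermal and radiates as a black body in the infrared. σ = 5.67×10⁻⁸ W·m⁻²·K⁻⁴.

For an isothermal black-emitting sphere, (1−a)S·πr² = σ·4πr²·T⁴ ⇒ S = 4σT⁴/(1−a).
S = 4·5.67×10⁻⁸·(258)⁴/0.933 = 1077 W/m².
Flux falls as S = L/(4πd²), so d = √(L/(4πS)) = √(2.79×10²⁶/(4π·1077)).

d ≈ 1.44×10¹¹ m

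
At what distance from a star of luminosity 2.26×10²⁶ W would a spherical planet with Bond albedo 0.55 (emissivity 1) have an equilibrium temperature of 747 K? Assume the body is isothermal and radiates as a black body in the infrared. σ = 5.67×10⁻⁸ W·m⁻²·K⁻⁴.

d ≈ 1.07×10¹⁰ m

For an isothermal black-emitting sphere, (1−a)S·πr² = σ·4πr²·T⁴ ⇒ S = 4σT⁴/(1−a).
S = 4·5.67×10⁻⁸·(747)⁴/0.450 = 1.569×10⁵ W/m².
Flux falls as S = L/(4πd²), so d = √(L/(4πS)) = √(2.26×10²⁶/(4π·1.569×10⁵)).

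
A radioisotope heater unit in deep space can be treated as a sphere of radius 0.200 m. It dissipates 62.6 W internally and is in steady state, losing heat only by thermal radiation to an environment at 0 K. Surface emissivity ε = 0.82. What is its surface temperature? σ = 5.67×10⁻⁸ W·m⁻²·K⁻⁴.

Steady state: internal power = radiated power, P = εσA T⁴.
Radiating area A = 4πr² = 0.5027 m².
T⁴ = P/(εσA) = 62.6/(0.82·5.67×10⁻⁸·0.5027) = 2.679×10⁹ K⁴.
T = (2.679×10⁹)^(1/4).

T ≈ 227 K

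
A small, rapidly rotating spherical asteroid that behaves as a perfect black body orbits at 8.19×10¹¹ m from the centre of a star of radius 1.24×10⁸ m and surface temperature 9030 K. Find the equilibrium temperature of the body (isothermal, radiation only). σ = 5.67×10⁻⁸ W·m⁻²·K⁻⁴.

The star's surface emits σT_*⁴; at distance d the flux is S = σT_*⁴(R_*/d)².
S = 5.67×10⁻⁸·(9030)⁴·(1.24×10⁸/8.19×10¹¹)² = 8.642 W/m².
For an isothermal sphere T⁴ = (1−a)S/(4σ) = 3.810×10⁷ K⁴.

T ≈ 78.6 K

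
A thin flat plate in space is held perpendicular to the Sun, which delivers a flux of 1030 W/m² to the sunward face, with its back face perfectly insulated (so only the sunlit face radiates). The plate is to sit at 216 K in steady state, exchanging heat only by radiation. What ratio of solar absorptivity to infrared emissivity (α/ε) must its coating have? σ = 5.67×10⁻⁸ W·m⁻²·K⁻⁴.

Balance: αS·A = εσ·1A·T⁴ ⇒ α/ε = σT⁴/S.
α/ε = 5.67×10⁻⁸·(216)⁴/1030 = 5.67×10⁻⁸·2.177×10⁹/1030.

α/ε ≈ 0.120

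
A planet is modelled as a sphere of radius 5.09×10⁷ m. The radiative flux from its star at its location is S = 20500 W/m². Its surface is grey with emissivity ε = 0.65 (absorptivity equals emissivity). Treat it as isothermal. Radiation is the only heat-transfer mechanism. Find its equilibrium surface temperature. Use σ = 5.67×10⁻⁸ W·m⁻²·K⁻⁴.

T ≈ 548 K

At equilibrium, absorbed power = emitted power.
Absorbing cross-section = πr² = 8.139×10¹⁵ m²; emitting surface = 4πr² = 3.256×10¹⁶ m² (ratio 4).
εS·A_cross = εσ·A_surf·T⁴  ⇒  T⁴ = S/(4σ)   (ε cancels).
T⁴ = 20500/(4·5.67×10⁻⁸) = 9.039×10¹⁰ K⁴.
T = (9.039×10¹⁰)^(1/4).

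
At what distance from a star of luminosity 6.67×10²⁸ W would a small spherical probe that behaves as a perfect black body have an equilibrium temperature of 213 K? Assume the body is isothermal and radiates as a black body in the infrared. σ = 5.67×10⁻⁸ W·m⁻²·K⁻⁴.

For an isothermal black-emitting sphere, (1−a)S·πr² = σ·4πr²·T⁴ ⇒ S = 4σT⁴/(1−a).
S = 4·5.67×10⁻⁸·(213)⁴/1.00 = 466.8 W/m².
Flux falls as S = L/(4πd²), so d = √(L/(4πS)) = √(6.67×10²⁸/(4π·466.8)).

d ≈ 3.37×10¹² m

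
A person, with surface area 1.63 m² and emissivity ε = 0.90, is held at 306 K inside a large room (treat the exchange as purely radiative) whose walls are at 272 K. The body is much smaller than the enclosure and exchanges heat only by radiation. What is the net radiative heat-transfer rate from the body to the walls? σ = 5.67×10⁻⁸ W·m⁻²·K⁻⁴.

P_net ≈ 274 W

For a small grey body in a large enclosure: P_net = εσA(T_body⁴ − T_wall⁴).
A = 1.63 m²; T_body⁴ − T_wall⁴ = 8.768×10⁹ − 5.474×10⁹ = 3.294×10⁹ K⁴.
|P_net| = 0.90·5.67×10⁻⁸·1.630·3.294×10⁹.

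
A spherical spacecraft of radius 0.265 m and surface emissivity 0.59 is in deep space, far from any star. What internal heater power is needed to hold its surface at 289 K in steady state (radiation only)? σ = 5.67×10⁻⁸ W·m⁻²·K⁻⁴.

P = εσ·4πr²·T⁴.
4πr² = 0.8825 m²; T⁴ = 6.976×10⁹ K⁴.
P = 0.59·5.67×10⁻⁸·0.8825·6.976×10⁹.

P ≈ 206 W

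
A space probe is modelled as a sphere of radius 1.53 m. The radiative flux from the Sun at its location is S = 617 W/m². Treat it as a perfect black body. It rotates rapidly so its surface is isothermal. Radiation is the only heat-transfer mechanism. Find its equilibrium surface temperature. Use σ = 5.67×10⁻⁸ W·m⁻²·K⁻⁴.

T ≈ 228 K

At equilibrium, absorbed power = emitted power.
Absorbing cross-section = πr² = 7.354 m²; emitting surface = 4πr² = 29.42 m² (ratio 4).
S·A_cross = εσ·A_surf·T⁴  ⇒  T⁴ = S/(4σ).
T⁴ = 1.00·617/(4·5.67×10⁻⁸) = 2.720×10⁹ K⁴.
T = (2.720×10⁹)^(1/4).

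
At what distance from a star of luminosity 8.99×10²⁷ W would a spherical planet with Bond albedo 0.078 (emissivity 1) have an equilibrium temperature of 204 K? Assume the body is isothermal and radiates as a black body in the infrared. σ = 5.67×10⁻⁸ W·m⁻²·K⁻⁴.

d ≈ 1.30×10¹² m

For an isothermal black-emitting sphere, (1−a)S·πr² = σ·4πr²·T⁴ ⇒ S = 4σT⁴/(1−a).
S = 4·5.67×10⁻⁸·(204)⁴/0.922 = 426.0 W/m².
Flux falls as S = L/(4πd²), so d = √(L/(4πS)) = √(8.99×10²⁷/(4π·426.0)).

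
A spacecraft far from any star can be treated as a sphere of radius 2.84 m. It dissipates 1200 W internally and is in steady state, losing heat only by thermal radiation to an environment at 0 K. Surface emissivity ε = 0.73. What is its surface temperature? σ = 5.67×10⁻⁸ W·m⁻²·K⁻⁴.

T ≈ 130 K

Steady state: internal power = radiated power, P = εσA T⁴.
Radiating area A = 4πr² = 101.4 m².
T⁴ = P/(εσA) = 1200/(0.73·5.67×10⁻⁸·101.4) = 2.860×10⁸ K⁴.
T = (2.860×10⁸)^(1/4).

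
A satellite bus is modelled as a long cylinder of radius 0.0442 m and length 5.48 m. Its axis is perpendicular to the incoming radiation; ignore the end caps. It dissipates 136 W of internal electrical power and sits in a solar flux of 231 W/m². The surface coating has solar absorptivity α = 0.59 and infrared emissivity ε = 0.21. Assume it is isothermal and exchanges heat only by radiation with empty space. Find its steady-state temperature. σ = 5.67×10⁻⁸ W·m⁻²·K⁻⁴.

T ≈ 325 K

At steady state, absorbed solar power + internal power = radiated power.
Absorbed: α·S·A_cross = 0.59·231·0.4844 = 66.02 W (cross-section 2rL).
Total input = 66.02 + 136 = 202.0 W.
Radiated: εσ·A_surf·T⁴ with A_surf = 2πrL = 1.522 m².
T⁴ = 202.0/(0.21·5.67×10⁻⁸·1.522) = 1.115×10¹⁰ K⁴.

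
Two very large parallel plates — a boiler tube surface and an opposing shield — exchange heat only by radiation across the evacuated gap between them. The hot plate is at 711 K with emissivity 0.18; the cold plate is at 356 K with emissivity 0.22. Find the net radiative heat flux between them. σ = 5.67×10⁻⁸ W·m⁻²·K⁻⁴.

For two infinite grey parallel plates, q = σ(T₁⁴ − T₂⁴)/(1/ε₁ + 1/ε₂ − 1).
T₁⁴ − T₂⁴ = 2.556×10¹¹ − 1.606×10¹⁰ = 2.395×10¹¹ K⁴.
1/ε₁ + 1/ε₂ − 1 = 5.556 + 4.545 − 1 = 9.101.
q = 5.67×10⁻⁸ × 2.395×10¹¹ / 9.101.

q ≈ 1490 W/m²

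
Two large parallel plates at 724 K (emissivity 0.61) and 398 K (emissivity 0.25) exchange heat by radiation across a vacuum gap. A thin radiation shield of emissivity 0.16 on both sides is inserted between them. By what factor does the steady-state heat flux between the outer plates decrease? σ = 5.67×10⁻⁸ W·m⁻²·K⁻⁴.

factor ≈ 3.48

Without shield: q₀ = σΔ(T⁴)/(1/ε₁+1/ε₂−1) with denominator 4.639.
With shield the two gaps are in series; the resistances add: (1/ε₁+1/ε_s−1)+(1/ε_s+1/ε₂−1) = 6.889+9.250 = 16.14.
Heat-flux ratio q₀/q = 16.14/4.639.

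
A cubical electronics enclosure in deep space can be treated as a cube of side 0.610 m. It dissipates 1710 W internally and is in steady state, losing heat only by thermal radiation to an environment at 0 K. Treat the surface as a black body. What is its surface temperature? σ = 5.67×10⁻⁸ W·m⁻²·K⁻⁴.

T ≈ 341 K

Steady state: internal power = radiated power, P = εσA T⁴.
Radiating area A = 6L² = 2.233 m².
T⁴ = P/(εσA) = 1710/(1.0·5.67×10⁻⁸·2.233) = 1.351×10¹⁰ K⁴.
T = (1.351×10¹⁰)^(1/4).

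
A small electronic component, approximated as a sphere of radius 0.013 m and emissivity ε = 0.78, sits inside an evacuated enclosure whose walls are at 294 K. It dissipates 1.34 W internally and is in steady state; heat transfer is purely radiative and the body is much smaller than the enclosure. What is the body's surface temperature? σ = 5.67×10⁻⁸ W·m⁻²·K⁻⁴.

For a small grey body in a large enclosure, net radiated power = εσA(T⁴ − T_w⁴).
Steady state: P = εσA(T⁴ − T_w⁴) with A = 4πr² = 0.002124 m².
T⁴ = P/(εσA) + T_w⁴ = 1.34/(0.78·5.67×10⁻⁸·0.002124) + (294)⁴
    = 1.427×10¹⁰ + 7.471×10⁹ = 2.174×10¹⁰ K⁴.

T ≈ 384 K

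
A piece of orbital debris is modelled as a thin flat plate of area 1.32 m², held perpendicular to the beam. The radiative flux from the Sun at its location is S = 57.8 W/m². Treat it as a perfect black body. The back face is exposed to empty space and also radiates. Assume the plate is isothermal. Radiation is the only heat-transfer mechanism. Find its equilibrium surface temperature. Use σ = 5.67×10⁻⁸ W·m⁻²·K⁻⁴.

T ≈ 150 K

At equilibrium, absorbed power = emitted power.
Absorbing cross-section = A = 1.320 m²; emitting surface = 2A = 2.640 m² (ratio 2).
S·A_cross = εσ·A_surf·T⁴  ⇒  T⁴ = S/(2σ).
T⁴ = 1.00·57.8/(2·5.67×10⁻⁸) = 5.097×10⁸ K⁴.
T = (5.097×10⁸)^(1/4).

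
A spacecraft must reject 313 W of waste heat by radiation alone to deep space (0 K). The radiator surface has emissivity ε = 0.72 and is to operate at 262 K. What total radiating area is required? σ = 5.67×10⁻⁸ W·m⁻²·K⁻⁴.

P = εσA T⁴ ⇒ A = P/(εσT⁴).
T⁴ = 4.712×10⁹ K⁴.
A = 313/(0.72 × 5.67×10⁻⁸ × 4.712×10⁹).

A ≈ 1.63 m²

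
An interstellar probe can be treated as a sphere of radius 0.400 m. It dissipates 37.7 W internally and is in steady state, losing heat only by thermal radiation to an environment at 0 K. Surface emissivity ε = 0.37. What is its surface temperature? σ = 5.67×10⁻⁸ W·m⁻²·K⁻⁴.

Steady state: internal power = radiated power, P = εσA T⁴.
Radiating area A = 4πr² = 2.011 m².
T⁴ = P/(εσA) = 37.7/(0.37·5.67×10⁻⁸·2.011) = 8.938×10⁸ K⁴.
T = (8.938×10⁸)^(1/4).

T ≈ 173 K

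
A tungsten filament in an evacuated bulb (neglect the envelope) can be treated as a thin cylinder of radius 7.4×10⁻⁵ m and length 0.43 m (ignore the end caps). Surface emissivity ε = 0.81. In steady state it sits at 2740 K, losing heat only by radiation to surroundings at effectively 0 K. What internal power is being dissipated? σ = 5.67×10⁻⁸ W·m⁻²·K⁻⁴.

Steady state: P = εσA T⁴.
A = 2πrL = 1.999×10⁻⁴ m²; T⁴ = (2740)⁴ = 5.636×10¹³ K⁴.
P = 0.81 × 5.67×10⁻⁸ × 1.999×10⁻⁴ × 5.636×10¹³.

P ≈ 518 W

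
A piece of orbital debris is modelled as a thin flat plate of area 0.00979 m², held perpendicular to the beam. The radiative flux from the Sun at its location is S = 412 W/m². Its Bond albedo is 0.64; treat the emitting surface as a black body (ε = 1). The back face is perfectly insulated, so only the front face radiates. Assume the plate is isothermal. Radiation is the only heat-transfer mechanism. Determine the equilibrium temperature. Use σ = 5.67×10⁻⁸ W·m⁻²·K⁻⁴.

At equilibrium, absorbed power = emitted power.
Absorbing cross-section = A = 0.009790 m²; emitting surface = A = 0.009790 m² (ratio 1).
(1−a)S·A_cross = εσ·A_surf·T⁴  ⇒  T⁴ = (1−a)S/(1σ).
T⁴ = 0.360·412/(1·5.67×10⁻⁸) = 2.616×10⁹ K⁴.
T = (2.616×10⁹)^(1/4).

T ≈ 226 K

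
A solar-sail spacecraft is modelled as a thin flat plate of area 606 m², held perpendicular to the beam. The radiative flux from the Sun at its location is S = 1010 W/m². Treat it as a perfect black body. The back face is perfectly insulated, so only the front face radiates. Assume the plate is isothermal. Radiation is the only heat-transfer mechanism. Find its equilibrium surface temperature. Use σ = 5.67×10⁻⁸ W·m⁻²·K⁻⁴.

T ≈ 365 K

At equilibrium, absorbed power = emitted power.
Absorbing cross-section = A = 606.0 m²; emitting surface = A = 606.0 m² (ratio 1).
S·A_cross = εσ·A_surf·T⁴  ⇒  T⁴ = S/(1σ).
T⁴ = 1.00·1010/(1·5.67×10⁻⁸) = 1.781×10¹⁰ K⁴.
T = (1.781×10¹⁰)^(1/4).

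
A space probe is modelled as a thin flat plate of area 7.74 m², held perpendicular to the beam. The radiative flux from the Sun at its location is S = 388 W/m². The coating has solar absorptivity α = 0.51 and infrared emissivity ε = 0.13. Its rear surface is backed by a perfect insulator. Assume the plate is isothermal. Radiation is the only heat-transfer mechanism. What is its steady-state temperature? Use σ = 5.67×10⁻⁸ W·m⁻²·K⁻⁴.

At equilibrium, absorbed power = emitted power.
Absorbing cross-section = A = 7.740 m²; emitting surface = A = 7.740 m² (ratio 1).
αS·A_cross = εσ·A_surf·T⁴  ⇒  T⁴ = αS/(ε·1σ).
T⁴ = 0.510·388/(0.13·1·5.67×10⁻⁸) = 2.685×10¹⁰ K⁴.
T = (2.685×10¹⁰)^(1/4).

T ≈ 405 K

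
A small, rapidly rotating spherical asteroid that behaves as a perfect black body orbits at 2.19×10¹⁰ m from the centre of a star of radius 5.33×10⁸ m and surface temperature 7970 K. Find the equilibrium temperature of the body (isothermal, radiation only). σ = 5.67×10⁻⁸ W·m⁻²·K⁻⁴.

The star's surface emits σT_*⁴; at distance d the flux is S = σT_*⁴(R_*/d)².
S = 5.67×10⁻⁸·(7970)⁴·(5.33×10⁸/2.19×10¹⁰)² = 1.355×10⁵ W/m².
For an isothermal sphere T⁴ = (1−a)S/(4σ) = 5.975×10¹¹ K⁴.

T ≈ 879 K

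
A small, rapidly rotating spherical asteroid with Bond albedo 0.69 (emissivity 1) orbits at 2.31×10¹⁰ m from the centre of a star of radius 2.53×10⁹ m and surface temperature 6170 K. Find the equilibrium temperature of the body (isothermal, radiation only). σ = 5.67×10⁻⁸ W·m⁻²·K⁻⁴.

T ≈ 1080 K

The star's surface emits σT_*⁴; at distance d the flux is S = σT_*⁴(R_*/d)².
S = 5.67×10⁻⁸·(6170)⁴·(2.53×10⁹/2.31×10¹⁰)² = 9.857×10⁵ W/m².
For an isothermal sphere T⁴ = (1−a)S/(4σ) = 1.347×10¹² K⁴.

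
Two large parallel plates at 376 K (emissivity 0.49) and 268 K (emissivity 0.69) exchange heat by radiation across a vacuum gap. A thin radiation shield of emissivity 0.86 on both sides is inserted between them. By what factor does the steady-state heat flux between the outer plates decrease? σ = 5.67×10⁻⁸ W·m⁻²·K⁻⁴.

Without shield: q₀ = σΔ(T⁴)/(1/ε₁+1/ε₂−1) with denominator 2.490.
With shield the two gaps are in series; the resistances add: (1/ε₁+1/ε_s−1)+(1/ε_s+1/ε₂−1) = 2.204+1.612 = 3.816.
Heat-flux ratio q₀/q = 3.816/2.490.

factor ≈ 1.53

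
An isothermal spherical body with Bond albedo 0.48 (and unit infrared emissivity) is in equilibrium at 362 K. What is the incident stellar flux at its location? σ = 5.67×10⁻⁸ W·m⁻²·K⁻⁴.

S ≈ 7490 W/m²

(1−a)S·πr² = σ·4πr²·T⁴ ⇒ S = 4σT⁴/(1−a).
S = 4·5.67×10⁻⁸·1.717×10¹⁰/0.520.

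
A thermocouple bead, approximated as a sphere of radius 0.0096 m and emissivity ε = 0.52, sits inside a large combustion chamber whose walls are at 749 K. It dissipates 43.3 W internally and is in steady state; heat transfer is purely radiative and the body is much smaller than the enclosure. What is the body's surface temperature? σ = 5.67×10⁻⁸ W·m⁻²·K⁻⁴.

For a small grey body in a large enclosure, net radiated power = εσA(T⁴ − T_w⁴).
Steady state: P = εσA(T⁴ − T_w⁴) with A = 4πr² = 0.001158 m².
T⁴ = P/(εσA) + T_w⁴ = 43.3/(0.52·5.67×10⁻⁸·0.001158) + (749)⁴
    = 1.268×10¹² + 3.147×10¹¹ = 1.583×10¹² K⁴.

T ≈ 1120 K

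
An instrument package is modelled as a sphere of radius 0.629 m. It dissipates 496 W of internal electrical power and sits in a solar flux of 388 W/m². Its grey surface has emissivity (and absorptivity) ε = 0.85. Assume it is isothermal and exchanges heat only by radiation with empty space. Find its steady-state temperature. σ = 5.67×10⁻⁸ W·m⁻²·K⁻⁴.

At steady state, absorbed solar power + internal power = radiated power.
Absorbed: α·S·A_cross = 0.85·388·1.243 = 409.9 W (cross-section πr²).
Total input = 409.9 + 496 = 905.9 W.
Radiated: εσ·A_surf·T⁴ with A_surf = 4πr² = 4.972 m².
T⁴ = 905.9/(0.85·5.67×10⁻⁸·4.972) = 3.781×10⁹ K⁴.

T ≈ 248 K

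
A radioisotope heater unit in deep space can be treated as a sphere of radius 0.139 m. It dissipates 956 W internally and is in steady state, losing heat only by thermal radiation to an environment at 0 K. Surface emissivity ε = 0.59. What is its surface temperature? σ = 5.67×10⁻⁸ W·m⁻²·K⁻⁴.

Steady state: internal power = radiated power, P = εσA T⁴.
Radiating area A = 4πr² = 0.2428 m².
T⁴ = P/(εσA) = 956/(0.59·5.67×10⁻⁸·0.2428) = 1.177×10¹¹ K⁴.
T = (1.177×10¹¹)^(1/4).

T ≈ 586 K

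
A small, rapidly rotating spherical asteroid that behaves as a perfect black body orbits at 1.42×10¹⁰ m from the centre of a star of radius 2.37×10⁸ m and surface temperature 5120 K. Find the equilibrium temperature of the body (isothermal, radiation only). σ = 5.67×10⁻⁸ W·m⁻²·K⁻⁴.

The star's surface emits σT_*⁴; at distance d the flux is S = σT_*⁴(R_*/d)².
S = 5.67×10⁻⁸·(5120)⁴·(2.37×10⁸/1.42×10¹⁰)² = 10850 W/m².
For an isothermal sphere T⁴ = (1−a)S/(4σ) = 4.786×10¹⁰ K⁴.

T ≈ 468 K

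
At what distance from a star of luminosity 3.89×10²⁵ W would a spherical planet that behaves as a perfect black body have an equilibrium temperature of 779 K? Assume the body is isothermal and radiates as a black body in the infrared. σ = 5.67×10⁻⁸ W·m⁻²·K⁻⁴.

For an isothermal black-emitting sphere, (1−a)S·πr² = σ·4πr²·T⁴ ⇒ S = 4σT⁴/(1−a).
S = 4·5.67×10⁻⁸·(779)⁴/1.00 = 83520 W/m².
Flux falls as S = L/(4πd²), so d = √(L/(4πS)) = √(3.89×10²⁵/(4π·83520)).

d ≈ 6.09×10⁹ m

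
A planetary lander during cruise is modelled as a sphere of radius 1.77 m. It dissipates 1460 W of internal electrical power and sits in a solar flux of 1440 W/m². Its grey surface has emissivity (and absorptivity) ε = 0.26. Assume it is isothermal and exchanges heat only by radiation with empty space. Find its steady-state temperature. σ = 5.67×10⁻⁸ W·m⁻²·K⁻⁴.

T ≈ 307 K

At steady state, absorbed solar power + internal power = radiated power.
Absorbed: α·S·A_cross = 0.26·1440·9.842 = 3685 W (cross-section πr²).
Total input = 3685 + 1460 = 5145 W.
Radiated: εσ·A_surf·T⁴ with A_surf = 4πr² = 39.37 m².
T⁴ = 5145/(0.26·5.67×10⁻⁸·39.37) = 8.865×10⁹ K⁴.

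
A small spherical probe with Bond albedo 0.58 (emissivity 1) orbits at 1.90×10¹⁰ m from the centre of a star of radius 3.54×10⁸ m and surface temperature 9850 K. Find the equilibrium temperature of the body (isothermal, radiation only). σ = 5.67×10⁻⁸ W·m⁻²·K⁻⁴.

T ≈ 765 K

The star's surface emits σT_*⁴; at distance d the flux is S = σT_*⁴(R_*/d)².
S = 5.67×10⁻⁸·(9850)⁴·(3.54×10⁸/1.90×10¹⁰)² = 1.853×10⁵ W/m².
For an isothermal sphere T⁴ = (1−a)S/(4σ) = 3.431×10¹¹ K⁴.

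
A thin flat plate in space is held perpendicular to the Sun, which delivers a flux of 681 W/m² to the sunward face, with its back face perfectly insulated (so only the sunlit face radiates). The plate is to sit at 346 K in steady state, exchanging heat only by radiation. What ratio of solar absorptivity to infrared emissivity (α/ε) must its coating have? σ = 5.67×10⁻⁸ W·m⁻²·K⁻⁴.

α/ε ≈ 1.19

Balance: αS·A = εσ·1A·T⁴ ⇒ α/ε = σT⁴/S.
α/ε = 5.67×10⁻⁸·(346)⁴/681 = 5.67×10⁻⁸·1.433×10¹⁰/681.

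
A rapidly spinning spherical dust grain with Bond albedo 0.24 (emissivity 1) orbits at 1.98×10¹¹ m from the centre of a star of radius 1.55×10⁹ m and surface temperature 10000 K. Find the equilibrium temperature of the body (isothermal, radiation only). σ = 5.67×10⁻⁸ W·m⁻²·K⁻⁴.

The star's surface emits σT_*⁴; at distance d the flux is S = σT_*⁴(R_*/d)².
S = 5.67×10⁻⁸·(10000)⁴·(1.55×10⁹/1.98×10¹¹)² = 34750 W/m².
For an isothermal sphere T⁴ = (1−a)S/(4σ) = 1.164×10¹¹ K⁴.

T ≈ 584 K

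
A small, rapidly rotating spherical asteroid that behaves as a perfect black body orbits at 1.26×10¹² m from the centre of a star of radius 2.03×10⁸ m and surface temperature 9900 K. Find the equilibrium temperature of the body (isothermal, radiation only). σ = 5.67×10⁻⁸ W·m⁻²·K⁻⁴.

T ≈ 88.9 K

The star's surface emits σT_*⁴; at distance d the flux is S = σT_*⁴(R_*/d)².
S = 5.67×10⁻⁸·(9900)⁴·(2.03×10⁸/1.26×10¹²)² = 14.14 W/m².
For an isothermal sphere T⁴ = (1−a)S/(4σ) = 6.233×10⁷ K⁴.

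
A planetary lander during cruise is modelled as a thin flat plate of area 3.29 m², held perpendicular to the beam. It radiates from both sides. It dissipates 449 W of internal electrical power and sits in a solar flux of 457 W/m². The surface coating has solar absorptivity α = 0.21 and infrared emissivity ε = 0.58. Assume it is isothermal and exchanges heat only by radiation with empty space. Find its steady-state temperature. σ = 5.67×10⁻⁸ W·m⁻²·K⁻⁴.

T ≈ 244 K

At steady state, absorbed solar power + internal power = radiated power.
Absorbed: α·S·A_cross = 0.21·457·3.290 = 315.7 W (cross-section A).
Total input = 315.7 + 449 = 764.7 W.
Radiated: εσ·A_surf·T⁴ with A_surf = 2A = 6.580 m².
T⁴ = 764.7/(0.58·5.67×10⁻⁸·6.580) = 3.534×10⁹ K⁴.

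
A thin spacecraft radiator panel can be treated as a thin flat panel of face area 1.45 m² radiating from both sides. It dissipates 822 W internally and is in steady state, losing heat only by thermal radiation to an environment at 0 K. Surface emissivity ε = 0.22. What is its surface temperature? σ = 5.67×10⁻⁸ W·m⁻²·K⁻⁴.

T ≈ 388 K

Steady state: internal power = radiated power, P = εσA T⁴.
Radiating area A = 2·1.45 = 2.900 m².
T⁴ = P/(εσA) = 822/(0.22·5.67×10⁻⁸·2.900) = 2.272×10¹⁰ K⁴.
T = (2.272×10¹⁰)^(1/4).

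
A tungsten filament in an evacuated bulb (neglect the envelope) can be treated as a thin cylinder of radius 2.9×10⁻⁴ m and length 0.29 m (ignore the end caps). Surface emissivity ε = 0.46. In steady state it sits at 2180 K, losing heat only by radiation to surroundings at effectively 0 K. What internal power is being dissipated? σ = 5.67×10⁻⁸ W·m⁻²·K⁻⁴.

P ≈ 311 W

Steady state: P = εσA T⁴.
A = 2πrL = 5.284×10⁻⁴ m²; T⁴ = (2180)⁴ = 2.259×10¹³ K⁴.
P = 0.46 × 5.67×10⁻⁸ × 5.284×10⁻⁴ × 2.259×10¹³.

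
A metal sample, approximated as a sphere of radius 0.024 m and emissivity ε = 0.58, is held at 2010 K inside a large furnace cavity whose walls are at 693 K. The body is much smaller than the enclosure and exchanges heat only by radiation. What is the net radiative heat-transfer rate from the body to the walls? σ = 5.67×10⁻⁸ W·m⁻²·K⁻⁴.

P_net ≈ 3830 W

For a small grey body in a large enclosure: P_net = εσA(T_body⁴ − T_wall⁴).
A = 4πr² = 0.007238 m²; T_body⁴ − T_wall⁴ = 1.632×10¹³ − 2.306×10¹¹ = 1.609×10¹³ K⁴.
|P_net| = 0.58·5.67×10⁻⁸·0.007238·1.609×10¹³.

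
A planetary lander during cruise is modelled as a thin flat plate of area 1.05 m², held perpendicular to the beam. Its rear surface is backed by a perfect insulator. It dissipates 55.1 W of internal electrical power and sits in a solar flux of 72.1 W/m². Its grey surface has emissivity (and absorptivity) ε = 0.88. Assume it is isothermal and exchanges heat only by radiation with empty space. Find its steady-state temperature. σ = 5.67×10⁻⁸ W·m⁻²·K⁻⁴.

T ≈ 220 K

At steady state, absorbed solar power + internal power = radiated power.
Absorbed: α·S·A_cross = 0.88·72.1·1.050 = 66.62 W (cross-section A).
Total input = 66.62 + 55.1 = 121.7 W.
Radiated: εσ·A_surf·T⁴ with A_surf = A = 1.050 m².
T⁴ = 121.7/(0.88·5.67×10⁻⁸·1.050) = 2.323×10⁹ K⁴.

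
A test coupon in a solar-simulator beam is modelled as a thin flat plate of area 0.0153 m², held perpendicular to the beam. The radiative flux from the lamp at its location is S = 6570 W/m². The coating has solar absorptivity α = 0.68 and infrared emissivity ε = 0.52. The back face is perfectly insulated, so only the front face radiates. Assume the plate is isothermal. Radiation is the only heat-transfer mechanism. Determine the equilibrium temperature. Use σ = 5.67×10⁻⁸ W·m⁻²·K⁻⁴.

T ≈ 624 K

At equilibrium, absorbed power = emitted power.
Absorbing cross-section = A = 0.01530 m²; emitting surface = A = 0.01530 m² (ratio 1).
αS·A_cross = εσ·A_surf·T⁴  ⇒  T⁴ = αS/(ε·1σ).
T⁴ = 0.680·6570/(0.52·1·5.67×10⁻⁸) = 1.515×10¹¹ K⁴.
T = (1.515×10¹¹)^(1/4).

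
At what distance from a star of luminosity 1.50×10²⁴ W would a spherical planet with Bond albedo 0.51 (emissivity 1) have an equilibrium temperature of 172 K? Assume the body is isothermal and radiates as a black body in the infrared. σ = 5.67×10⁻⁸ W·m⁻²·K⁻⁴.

For an isothermal black-emitting sphere, (1−a)S·πr² = σ·4πr²·T⁴ ⇒ S = 4σT⁴/(1−a).
S = 4·5.67×10⁻⁸·(172)⁴/0.490 = 405.1 W/m².
Flux falls as S = L/(4πd²), so d = √(L/(4πS)) = √(1.50×10²⁴/(4π·405.1)).

d ≈ 1.72×10¹⁰ m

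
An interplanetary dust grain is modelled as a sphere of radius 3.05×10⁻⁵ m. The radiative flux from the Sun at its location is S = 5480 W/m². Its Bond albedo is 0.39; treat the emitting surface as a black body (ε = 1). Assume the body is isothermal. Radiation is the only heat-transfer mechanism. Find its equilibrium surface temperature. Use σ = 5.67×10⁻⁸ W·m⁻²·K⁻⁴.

T ≈ 348 K

At equilibrium, absorbed power = emitted power.
Absorbing cross-section = πr² = 2.922×10⁻⁹ m²; emitting surface = 4πr² = 1.169×10⁻⁸ m² (ratio 4).
(1−a)S·A_cross = εσ·A_surf·T⁴  ⇒  T⁴ = (1−a)S/(4σ).
T⁴ = 0.610·5480/(4·5.67×10⁻⁸) = 1.474×10¹⁰ K⁴.
T = (1.474×10¹⁰)^(1/4).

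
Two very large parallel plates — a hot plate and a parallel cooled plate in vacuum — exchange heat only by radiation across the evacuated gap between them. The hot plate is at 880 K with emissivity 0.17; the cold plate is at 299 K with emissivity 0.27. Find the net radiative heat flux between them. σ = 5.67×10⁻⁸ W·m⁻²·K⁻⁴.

For two infinite grey parallel plates, q = σ(T₁⁴ − T₂⁴)/(1/ε₁ + 1/ε₂ − 1).
T₁⁴ − T₂⁴ = 5.997×10¹¹ − 7.993×10⁹ = 5.917×10¹¹ K⁴.
1/ε₁ + 1/ε₂ − 1 = 5.882 + 3.704 − 1 = 8.586.
q = 5.67×10⁻⁸ × 5.917×10¹¹ / 8.586.

q ≈ 3910 W/m²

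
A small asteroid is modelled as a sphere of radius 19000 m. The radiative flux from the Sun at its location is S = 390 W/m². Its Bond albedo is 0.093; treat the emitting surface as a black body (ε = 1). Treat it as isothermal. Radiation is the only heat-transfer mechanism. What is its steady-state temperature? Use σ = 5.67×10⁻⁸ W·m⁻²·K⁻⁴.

At equilibrium, absorbed power = emitted power.
Absorbing cross-section = πr² = 1.134×10⁹ m²; emitting surface = 4πr² = 4.536×10⁹ m² (ratio 4).
(1−a)S·A_cross = εσ·A_surf·T⁴  ⇒  T⁴ = (1−a)S/(4σ).
T⁴ = 0.907·390/(4·5.67×10⁻⁸) = 1.560×10⁹ K⁴.
T = (1.560×10⁹)^(1/4).

T ≈ 199 K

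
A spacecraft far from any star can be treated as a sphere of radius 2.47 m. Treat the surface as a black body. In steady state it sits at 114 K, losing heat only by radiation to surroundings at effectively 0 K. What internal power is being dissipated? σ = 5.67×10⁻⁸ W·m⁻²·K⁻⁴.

P ≈ 734 W

Steady state: P = εσA T⁴.
A = 4πr² = 76.67 m²; T⁴ = (114)⁴ = 1.689×10⁸ K⁴.
P = 1.0 × 5.67×10⁻⁸ × 76.67 × 1.689×10⁸.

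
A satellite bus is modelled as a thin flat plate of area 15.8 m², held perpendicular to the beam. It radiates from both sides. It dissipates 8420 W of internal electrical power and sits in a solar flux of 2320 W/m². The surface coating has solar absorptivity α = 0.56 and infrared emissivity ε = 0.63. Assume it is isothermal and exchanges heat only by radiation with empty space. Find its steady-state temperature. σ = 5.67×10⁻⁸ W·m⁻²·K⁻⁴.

At steady state, absorbed solar power + internal power = radiated power.
Absorbed: α·S·A_cross = 0.56·2320·15.80 = 20530 W (cross-section A).
Total input = 20530 + 8420 = 28950 W.
Radiated: εσ·A_surf·T⁴ with A_surf = 2A = 31.60 m².
T⁴ = 28950/(0.63·5.67×10⁻⁸·31.60) = 2.564×10¹⁰ K⁴.

T ≈ 400 K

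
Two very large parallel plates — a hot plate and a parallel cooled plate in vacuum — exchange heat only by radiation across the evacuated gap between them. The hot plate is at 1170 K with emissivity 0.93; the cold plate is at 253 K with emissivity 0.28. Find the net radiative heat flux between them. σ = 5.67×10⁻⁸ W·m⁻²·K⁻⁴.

q ≈ 29100 W/m²

For two infinite grey parallel plates, q = σ(T₁⁴ − T₂⁴)/(1/ε₁ + 1/ε₂ − 1).
T₁⁴ − T₂⁴ = 1.874×10¹² − 4.097×10⁹ = 1.870×10¹² K⁴.
1/ε₁ + 1/ε₂ − 1 = 1.075 + 3.571 − 1 = 3.647.
q = 5.67×10⁻⁸ × 1.870×10¹² / 3.647.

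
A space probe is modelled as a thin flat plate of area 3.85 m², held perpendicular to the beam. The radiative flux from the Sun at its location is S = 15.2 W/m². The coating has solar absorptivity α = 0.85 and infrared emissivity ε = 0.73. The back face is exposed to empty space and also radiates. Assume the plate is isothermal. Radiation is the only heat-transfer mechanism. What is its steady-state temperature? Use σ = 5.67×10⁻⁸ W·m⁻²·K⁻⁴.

T ≈ 112 K

At equilibrium, absorbed power = emitted power.
Absorbing cross-section = A = 3.850 m²; emitting surface = 2A = 7.700 m² (ratio 2).
αS·A_cross = εσ·A_surf·T⁴  ⇒  T⁴ = αS/(ε·2σ).
T⁴ = 0.850·15.2/(0.73·2·5.67×10⁻⁸) = 1.561×10⁸ K⁴.
T = (1.561×10⁸)^(1/4).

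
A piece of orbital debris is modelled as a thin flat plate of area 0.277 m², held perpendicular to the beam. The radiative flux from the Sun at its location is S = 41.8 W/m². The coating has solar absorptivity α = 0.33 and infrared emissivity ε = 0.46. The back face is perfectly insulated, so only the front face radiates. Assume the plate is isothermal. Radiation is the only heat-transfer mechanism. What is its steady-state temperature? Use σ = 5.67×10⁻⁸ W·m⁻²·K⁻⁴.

T ≈ 152 K

At equilibrium, absorbed power = emitted power.
Absorbing cross-section = A = 0.2770 m²; emitting surface = A = 0.2770 m² (ratio 1).
αS·A_cross = εσ·A_surf·T⁴  ⇒  T⁴ = αS/(ε·1σ).
T⁴ = 0.330·41.8/(0.46·1·5.67×10⁻⁸) = 5.289×10⁸ K⁴.
T = (5.289×10⁸)^(1/4).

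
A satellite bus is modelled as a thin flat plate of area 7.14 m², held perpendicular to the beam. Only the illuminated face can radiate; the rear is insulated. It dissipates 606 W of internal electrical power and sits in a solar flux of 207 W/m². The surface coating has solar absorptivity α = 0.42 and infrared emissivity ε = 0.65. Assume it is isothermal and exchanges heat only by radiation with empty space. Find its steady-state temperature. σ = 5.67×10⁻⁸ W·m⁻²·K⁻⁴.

At steady state, absorbed solar power + internal power = radiated power.
Absorbed: α·S·A_cross = 0.42·207·7.140 = 620.8 W (cross-section A).
Total input = 620.8 + 606 = 1227 W.
Radiated: εσ·A_surf·T⁴ with A_surf = A = 7.140 m².
T⁴ = 1227/(0.65·5.67×10⁻⁸·7.140) = 4.662×10⁹ K⁴.

T ≈ 261 K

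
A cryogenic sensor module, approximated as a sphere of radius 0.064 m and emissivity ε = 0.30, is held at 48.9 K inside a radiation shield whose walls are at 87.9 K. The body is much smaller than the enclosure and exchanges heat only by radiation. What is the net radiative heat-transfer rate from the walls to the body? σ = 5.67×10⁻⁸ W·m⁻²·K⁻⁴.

For a small grey body in a large enclosure: P_net = εσA(T_body⁴ − T_wall⁴).
A = 4πr² = 0.05147 m²; T_body⁴ − T_wall⁴ = 5.718×10⁶ − 5.970×10⁷ = -5.398×10⁷ K⁴.
|P_net| = 0.30·5.67×10⁻⁸·0.05147·5.398×10⁷.

P_net ≈ 0.0473 W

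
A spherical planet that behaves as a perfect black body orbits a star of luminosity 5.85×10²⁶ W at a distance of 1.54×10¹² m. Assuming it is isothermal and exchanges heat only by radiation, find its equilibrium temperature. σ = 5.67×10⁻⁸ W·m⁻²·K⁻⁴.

First find the stellar flux at distance d: S = L/(4πd²) = 5.85×10²⁶/(4π·(1.54×10¹²)²) = 19.63 W/m².
For an isothermal sphere, absorbed (1−a)S·πr² = emitted σ·4πr²·T⁴, so T⁴ = (1−a)S/(4σ).
T⁴ = 1.00·19.63/(4·5.67×10⁻⁸) = 8.655×10⁷ K⁴.

T ≈ 96.5 K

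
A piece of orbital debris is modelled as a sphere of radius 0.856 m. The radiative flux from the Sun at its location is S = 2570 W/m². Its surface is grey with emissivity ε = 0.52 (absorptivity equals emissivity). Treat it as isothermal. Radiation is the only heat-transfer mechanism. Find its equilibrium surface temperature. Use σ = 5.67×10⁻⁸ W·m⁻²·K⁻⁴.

T ≈ 326 K

At equilibrium, absorbed power = emitted power.
Absorbing cross-section = πr² = 2.302 m²; emitting surface = 4πr² = 9.208 m² (ratio 4).
εS·A_cross = εσ·A_surf·T⁴  ⇒  T⁴ = S/(4σ)   (ε cancels).
T⁴ = 2570/(4·5.67×10⁻⁸) = 1.133×10¹⁰ K⁴.
T = (1.133×10¹⁰)^(1/4).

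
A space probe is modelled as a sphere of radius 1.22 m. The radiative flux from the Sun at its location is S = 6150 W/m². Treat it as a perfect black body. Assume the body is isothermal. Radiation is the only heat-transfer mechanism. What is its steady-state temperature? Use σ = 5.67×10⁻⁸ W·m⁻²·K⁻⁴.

At equilibrium, absorbed power = emitted power.
Absorbing cross-section = πr² = 4.676 m²; emitting surface = 4πr² = 18.70 m² (ratio 4).
S·A_cross = εσ·A_surf·T⁴  ⇒  T⁴ = S/(4σ).
T⁴ = 1.00·6150/(4·5.67×10⁻⁸) = 2.712×10¹⁰ K⁴.
T = (2.712×10¹⁰)^(1/4).

T ≈ 406 K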